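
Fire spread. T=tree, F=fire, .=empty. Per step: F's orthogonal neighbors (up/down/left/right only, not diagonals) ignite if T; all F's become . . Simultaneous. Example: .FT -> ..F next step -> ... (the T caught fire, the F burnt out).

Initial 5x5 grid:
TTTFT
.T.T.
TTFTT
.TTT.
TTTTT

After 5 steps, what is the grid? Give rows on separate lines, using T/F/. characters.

Step 1: 6 trees catch fire, 2 burn out
  TTF.F
  .T.F.
  TF.FT
  .TFT.
  TTTTT
Step 2: 7 trees catch fire, 6 burn out
  TF...
  .F...
  F...F
  .F.F.
  TTFTT
Step 3: 3 trees catch fire, 7 burn out
  F....
  .....
  .....
  .....
  TF.FT
Step 4: 2 trees catch fire, 3 burn out
  .....
  .....
  .....
  .....
  F...F
Step 5: 0 trees catch fire, 2 burn out
  .....
  .....
  .....
  .....
  .....

.....
.....
.....
.....
.....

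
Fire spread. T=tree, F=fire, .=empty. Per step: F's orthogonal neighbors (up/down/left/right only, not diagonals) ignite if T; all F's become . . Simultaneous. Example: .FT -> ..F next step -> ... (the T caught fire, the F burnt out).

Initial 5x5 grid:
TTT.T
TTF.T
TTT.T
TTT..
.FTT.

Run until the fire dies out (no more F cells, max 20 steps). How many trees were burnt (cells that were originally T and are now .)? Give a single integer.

Answer: 13

Derivation:
Step 1: +5 fires, +2 burnt (F count now 5)
Step 2: +6 fires, +5 burnt (F count now 6)
Step 3: +2 fires, +6 burnt (F count now 2)
Step 4: +0 fires, +2 burnt (F count now 0)
Fire out after step 4
Initially T: 16, now '.': 22
Total burnt (originally-T cells now '.'): 13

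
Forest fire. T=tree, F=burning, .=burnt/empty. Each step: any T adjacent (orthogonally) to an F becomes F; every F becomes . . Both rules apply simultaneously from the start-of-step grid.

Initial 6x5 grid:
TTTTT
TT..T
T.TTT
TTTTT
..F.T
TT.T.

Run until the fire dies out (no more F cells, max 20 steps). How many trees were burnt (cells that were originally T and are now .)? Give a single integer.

Answer: 18

Derivation:
Step 1: +1 fires, +1 burnt (F count now 1)
Step 2: +3 fires, +1 burnt (F count now 3)
Step 3: +3 fires, +3 burnt (F count now 3)
Step 4: +3 fires, +3 burnt (F count now 3)
Step 5: +2 fires, +3 burnt (F count now 2)
Step 6: +3 fires, +2 burnt (F count now 3)
Step 7: +2 fires, +3 burnt (F count now 2)
Step 8: +1 fires, +2 burnt (F count now 1)
Step 9: +0 fires, +1 burnt (F count now 0)
Fire out after step 9
Initially T: 21, now '.': 27
Total burnt (originally-T cells now '.'): 18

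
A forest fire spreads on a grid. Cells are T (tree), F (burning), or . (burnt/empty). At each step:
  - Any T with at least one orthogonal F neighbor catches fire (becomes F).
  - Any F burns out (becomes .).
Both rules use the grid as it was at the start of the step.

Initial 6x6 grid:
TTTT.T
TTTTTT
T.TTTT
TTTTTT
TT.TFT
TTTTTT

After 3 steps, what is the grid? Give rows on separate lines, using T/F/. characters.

Step 1: 4 trees catch fire, 1 burn out
  TTTT.T
  TTTTTT
  T.TTTT
  TTTTFT
  TT.F.F
  TTTTFT
Step 2: 5 trees catch fire, 4 burn out
  TTTT.T
  TTTTTT
  T.TTFT
  TTTF.F
  TT....
  TTTF.F
Step 3: 5 trees catch fire, 5 burn out
  TTTT.T
  TTTTFT
  T.TF.F
  TTF...
  TT....
  TTF...

TTTT.T
TTTTFT
T.TF.F
TTF...
TT....
TTF...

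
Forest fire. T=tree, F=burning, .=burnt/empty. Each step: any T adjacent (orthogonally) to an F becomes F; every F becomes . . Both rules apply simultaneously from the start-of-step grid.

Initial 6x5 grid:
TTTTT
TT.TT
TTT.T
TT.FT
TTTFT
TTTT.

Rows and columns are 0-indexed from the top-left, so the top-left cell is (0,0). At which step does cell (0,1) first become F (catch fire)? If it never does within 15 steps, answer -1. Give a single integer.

Step 1: cell (0,1)='T' (+4 fires, +2 burnt)
Step 2: cell (0,1)='T' (+3 fires, +4 burnt)
Step 3: cell (0,1)='T' (+4 fires, +3 burnt)
Step 4: cell (0,1)='T' (+5 fires, +4 burnt)
Step 5: cell (0,1)='T' (+4 fires, +5 burnt)
Step 6: cell (0,1)='F' (+3 fires, +4 burnt)
  -> target ignites at step 6
Step 7: cell (0,1)='.' (+1 fires, +3 burnt)
Step 8: cell (0,1)='.' (+0 fires, +1 burnt)
  fire out at step 8

6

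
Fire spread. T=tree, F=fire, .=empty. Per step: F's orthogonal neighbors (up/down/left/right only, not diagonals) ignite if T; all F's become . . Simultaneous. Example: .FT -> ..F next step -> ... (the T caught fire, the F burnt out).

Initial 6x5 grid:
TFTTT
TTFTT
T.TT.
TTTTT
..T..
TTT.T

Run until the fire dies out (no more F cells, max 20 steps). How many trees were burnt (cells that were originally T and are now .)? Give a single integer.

Step 1: +5 fires, +2 burnt (F count now 5)
Step 2: +5 fires, +5 burnt (F count now 5)
Step 3: +5 fires, +5 burnt (F count now 5)
Step 4: +3 fires, +5 burnt (F count now 3)
Step 5: +1 fires, +3 burnt (F count now 1)
Step 6: +1 fires, +1 burnt (F count now 1)
Step 7: +0 fires, +1 burnt (F count now 0)
Fire out after step 7
Initially T: 21, now '.': 29
Total burnt (originally-T cells now '.'): 20

Answer: 20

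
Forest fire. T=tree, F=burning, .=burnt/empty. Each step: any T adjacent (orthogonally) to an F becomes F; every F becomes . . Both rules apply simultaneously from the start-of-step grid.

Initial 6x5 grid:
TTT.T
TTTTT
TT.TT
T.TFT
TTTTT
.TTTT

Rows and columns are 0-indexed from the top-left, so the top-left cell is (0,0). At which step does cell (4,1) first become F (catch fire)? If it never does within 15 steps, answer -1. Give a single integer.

Step 1: cell (4,1)='T' (+4 fires, +1 burnt)
Step 2: cell (4,1)='T' (+5 fires, +4 burnt)
Step 3: cell (4,1)='F' (+5 fires, +5 burnt)
  -> target ignites at step 3
Step 4: cell (4,1)='.' (+5 fires, +5 burnt)
Step 5: cell (4,1)='.' (+4 fires, +5 burnt)
Step 6: cell (4,1)='.' (+2 fires, +4 burnt)
Step 7: cell (4,1)='.' (+0 fires, +2 burnt)
  fire out at step 7

3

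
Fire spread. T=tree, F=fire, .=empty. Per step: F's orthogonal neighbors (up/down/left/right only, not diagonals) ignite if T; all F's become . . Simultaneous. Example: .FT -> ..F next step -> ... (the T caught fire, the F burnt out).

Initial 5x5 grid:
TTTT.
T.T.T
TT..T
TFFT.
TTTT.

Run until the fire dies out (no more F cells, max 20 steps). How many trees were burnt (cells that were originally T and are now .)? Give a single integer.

Answer: 14

Derivation:
Step 1: +5 fires, +2 burnt (F count now 5)
Step 2: +3 fires, +5 burnt (F count now 3)
Step 3: +1 fires, +3 burnt (F count now 1)
Step 4: +1 fires, +1 burnt (F count now 1)
Step 5: +1 fires, +1 burnt (F count now 1)
Step 6: +1 fires, +1 burnt (F count now 1)
Step 7: +2 fires, +1 burnt (F count now 2)
Step 8: +0 fires, +2 burnt (F count now 0)
Fire out after step 8
Initially T: 16, now '.': 23
Total burnt (originally-T cells now '.'): 14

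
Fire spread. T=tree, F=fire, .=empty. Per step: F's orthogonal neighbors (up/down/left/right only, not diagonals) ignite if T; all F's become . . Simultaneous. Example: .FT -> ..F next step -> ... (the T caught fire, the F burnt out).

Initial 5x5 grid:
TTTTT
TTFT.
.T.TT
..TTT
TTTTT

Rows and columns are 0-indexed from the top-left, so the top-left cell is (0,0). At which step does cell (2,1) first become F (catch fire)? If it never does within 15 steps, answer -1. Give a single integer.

Step 1: cell (2,1)='T' (+3 fires, +1 burnt)
Step 2: cell (2,1)='F' (+5 fires, +3 burnt)
  -> target ignites at step 2
Step 3: cell (2,1)='.' (+4 fires, +5 burnt)
Step 4: cell (2,1)='.' (+3 fires, +4 burnt)
Step 5: cell (2,1)='.' (+2 fires, +3 burnt)
Step 6: cell (2,1)='.' (+1 fires, +2 burnt)
Step 7: cell (2,1)='.' (+1 fires, +1 burnt)
Step 8: cell (2,1)='.' (+0 fires, +1 burnt)
  fire out at step 8

2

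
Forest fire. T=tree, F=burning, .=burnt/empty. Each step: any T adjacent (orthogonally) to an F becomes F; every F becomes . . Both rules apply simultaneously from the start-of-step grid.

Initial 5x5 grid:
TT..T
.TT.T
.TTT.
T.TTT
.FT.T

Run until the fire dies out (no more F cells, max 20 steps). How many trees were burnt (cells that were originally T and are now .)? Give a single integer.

Answer: 12

Derivation:
Step 1: +1 fires, +1 burnt (F count now 1)
Step 2: +1 fires, +1 burnt (F count now 1)
Step 3: +2 fires, +1 burnt (F count now 2)
Step 4: +4 fires, +2 burnt (F count now 4)
Step 5: +2 fires, +4 burnt (F count now 2)
Step 6: +1 fires, +2 burnt (F count now 1)
Step 7: +1 fires, +1 burnt (F count now 1)
Step 8: +0 fires, +1 burnt (F count now 0)
Fire out after step 8
Initially T: 15, now '.': 22
Total burnt (originally-T cells now '.'): 12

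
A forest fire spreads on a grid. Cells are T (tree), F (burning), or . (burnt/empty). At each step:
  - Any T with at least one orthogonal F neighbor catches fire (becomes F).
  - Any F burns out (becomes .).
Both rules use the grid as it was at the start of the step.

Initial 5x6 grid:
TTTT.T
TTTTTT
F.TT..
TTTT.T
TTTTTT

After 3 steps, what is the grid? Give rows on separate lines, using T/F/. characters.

Step 1: 2 trees catch fire, 1 burn out
  TTTT.T
  FTTTTT
  ..TT..
  FTTT.T
  TTTTTT
Step 2: 4 trees catch fire, 2 burn out
  FTTT.T
  .FTTTT
  ..TT..
  .FTT.T
  FTTTTT
Step 3: 4 trees catch fire, 4 burn out
  .FTT.T
  ..FTTT
  ..TT..
  ..FT.T
  .FTTTT

.FTT.T
..FTTT
..TT..
..FT.T
.FTTTT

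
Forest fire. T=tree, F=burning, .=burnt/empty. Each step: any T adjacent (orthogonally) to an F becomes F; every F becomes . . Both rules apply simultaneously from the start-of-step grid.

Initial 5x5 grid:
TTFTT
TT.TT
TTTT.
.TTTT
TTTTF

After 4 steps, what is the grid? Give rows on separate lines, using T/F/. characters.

Step 1: 4 trees catch fire, 2 burn out
  TF.FT
  TT.TT
  TTTT.
  .TTTF
  TTTF.
Step 2: 6 trees catch fire, 4 burn out
  F...F
  TF.FT
  TTTT.
  .TTF.
  TTF..
Step 3: 6 trees catch fire, 6 burn out
  .....
  F...F
  TFTF.
  .TF..
  TF...
Step 4: 4 trees catch fire, 6 burn out
  .....
  .....
  F.F..
  .F...
  F....

.....
.....
F.F..
.F...
F....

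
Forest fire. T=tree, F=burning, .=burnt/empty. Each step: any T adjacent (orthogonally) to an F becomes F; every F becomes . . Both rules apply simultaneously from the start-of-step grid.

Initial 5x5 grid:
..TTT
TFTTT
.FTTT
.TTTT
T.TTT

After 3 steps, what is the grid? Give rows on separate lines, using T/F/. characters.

Step 1: 4 trees catch fire, 2 burn out
  ..TTT
  F.FTT
  ..FTT
  .FTTT
  T.TTT
Step 2: 4 trees catch fire, 4 burn out
  ..FTT
  ...FT
  ...FT
  ..FTT
  T.TTT
Step 3: 5 trees catch fire, 4 burn out
  ...FT
  ....F
  ....F
  ...FT
  T.FTT

...FT
....F
....F
...FT
T.FTT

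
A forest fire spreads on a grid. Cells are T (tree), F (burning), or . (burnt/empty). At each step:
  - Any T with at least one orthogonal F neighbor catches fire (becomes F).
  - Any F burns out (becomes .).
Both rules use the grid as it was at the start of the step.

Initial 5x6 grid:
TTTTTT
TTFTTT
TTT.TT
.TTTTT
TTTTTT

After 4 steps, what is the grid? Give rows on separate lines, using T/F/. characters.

Step 1: 4 trees catch fire, 1 burn out
  TTFTTT
  TF.FTT
  TTF.TT
  .TTTTT
  TTTTTT
Step 2: 6 trees catch fire, 4 burn out
  TF.FTT
  F...FT
  TF..TT
  .TFTTT
  TTTTTT
Step 3: 8 trees catch fire, 6 burn out
  F...FT
  .....F
  F...FT
  .F.FTT
  TTFTTT
Step 4: 5 trees catch fire, 8 burn out
  .....F
  ......
  .....F
  ....FT
  TF.FTT

.....F
......
.....F
....FT
TF.FTT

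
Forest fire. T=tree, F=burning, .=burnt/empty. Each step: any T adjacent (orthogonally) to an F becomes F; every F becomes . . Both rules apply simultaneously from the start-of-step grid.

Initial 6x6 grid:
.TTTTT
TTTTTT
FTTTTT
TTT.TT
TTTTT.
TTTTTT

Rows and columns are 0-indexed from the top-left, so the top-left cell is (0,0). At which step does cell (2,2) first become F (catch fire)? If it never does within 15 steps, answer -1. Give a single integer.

Step 1: cell (2,2)='T' (+3 fires, +1 burnt)
Step 2: cell (2,2)='F' (+4 fires, +3 burnt)
  -> target ignites at step 2
Step 3: cell (2,2)='.' (+6 fires, +4 burnt)
Step 4: cell (2,2)='.' (+5 fires, +6 burnt)
Step 5: cell (2,2)='.' (+6 fires, +5 burnt)
Step 6: cell (2,2)='.' (+5 fires, +6 burnt)
Step 7: cell (2,2)='.' (+2 fires, +5 burnt)
Step 8: cell (2,2)='.' (+1 fires, +2 burnt)
Step 9: cell (2,2)='.' (+0 fires, +1 burnt)
  fire out at step 9

2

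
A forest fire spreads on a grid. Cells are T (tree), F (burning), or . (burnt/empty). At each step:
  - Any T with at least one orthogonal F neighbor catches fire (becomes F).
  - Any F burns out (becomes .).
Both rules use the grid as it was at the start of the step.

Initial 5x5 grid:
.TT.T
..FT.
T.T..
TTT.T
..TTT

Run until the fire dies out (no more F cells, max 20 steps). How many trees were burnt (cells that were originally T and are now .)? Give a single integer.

Step 1: +3 fires, +1 burnt (F count now 3)
Step 2: +2 fires, +3 burnt (F count now 2)
Step 3: +2 fires, +2 burnt (F count now 2)
Step 4: +2 fires, +2 burnt (F count now 2)
Step 5: +2 fires, +2 burnt (F count now 2)
Step 6: +1 fires, +2 burnt (F count now 1)
Step 7: +0 fires, +1 burnt (F count now 0)
Fire out after step 7
Initially T: 13, now '.': 24
Total burnt (originally-T cells now '.'): 12

Answer: 12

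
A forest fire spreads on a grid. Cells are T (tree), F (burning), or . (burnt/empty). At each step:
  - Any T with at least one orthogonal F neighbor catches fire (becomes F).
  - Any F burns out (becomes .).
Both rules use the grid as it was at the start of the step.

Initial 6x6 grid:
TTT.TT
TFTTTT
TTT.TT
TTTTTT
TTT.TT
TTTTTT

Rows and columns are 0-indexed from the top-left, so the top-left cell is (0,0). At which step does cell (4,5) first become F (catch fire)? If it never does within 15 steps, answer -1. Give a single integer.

Step 1: cell (4,5)='T' (+4 fires, +1 burnt)
Step 2: cell (4,5)='T' (+6 fires, +4 burnt)
Step 3: cell (4,5)='T' (+4 fires, +6 burnt)
Step 4: cell (4,5)='T' (+7 fires, +4 burnt)
Step 5: cell (4,5)='T' (+5 fires, +7 burnt)
Step 6: cell (4,5)='T' (+3 fires, +5 burnt)
Step 7: cell (4,5)='F' (+2 fires, +3 burnt)
  -> target ignites at step 7
Step 8: cell (4,5)='.' (+1 fires, +2 burnt)
Step 9: cell (4,5)='.' (+0 fires, +1 burnt)
  fire out at step 9

7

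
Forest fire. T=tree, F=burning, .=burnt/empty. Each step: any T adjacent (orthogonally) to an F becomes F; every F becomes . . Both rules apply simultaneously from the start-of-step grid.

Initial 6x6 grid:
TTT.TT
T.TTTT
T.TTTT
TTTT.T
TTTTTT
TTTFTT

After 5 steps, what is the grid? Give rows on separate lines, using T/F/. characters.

Step 1: 3 trees catch fire, 1 burn out
  TTT.TT
  T.TTTT
  T.TTTT
  TTTT.T
  TTTFTT
  TTF.FT
Step 2: 5 trees catch fire, 3 burn out
  TTT.TT
  T.TTTT
  T.TTTT
  TTTF.T
  TTF.FT
  TF...F
Step 3: 5 trees catch fire, 5 burn out
  TTT.TT
  T.TTTT
  T.TFTT
  TTF..T
  TF...F
  F.....
Step 4: 6 trees catch fire, 5 burn out
  TTT.TT
  T.TFTT
  T.F.FT
  TF...F
  F.....
  ......
Step 5: 4 trees catch fire, 6 burn out
  TTT.TT
  T.F.FT
  T....F
  F.....
  ......
  ......

TTT.TT
T.F.FT
T....F
F.....
......
......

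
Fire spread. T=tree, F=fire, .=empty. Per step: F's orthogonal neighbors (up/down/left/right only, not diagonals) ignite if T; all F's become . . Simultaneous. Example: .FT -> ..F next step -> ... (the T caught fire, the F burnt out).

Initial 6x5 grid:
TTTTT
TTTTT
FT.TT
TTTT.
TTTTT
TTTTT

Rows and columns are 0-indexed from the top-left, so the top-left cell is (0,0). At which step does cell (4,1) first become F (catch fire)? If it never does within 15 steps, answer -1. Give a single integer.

Step 1: cell (4,1)='T' (+3 fires, +1 burnt)
Step 2: cell (4,1)='T' (+4 fires, +3 burnt)
Step 3: cell (4,1)='F' (+5 fires, +4 burnt)
  -> target ignites at step 3
Step 4: cell (4,1)='.' (+5 fires, +5 burnt)
Step 5: cell (4,1)='.' (+5 fires, +5 burnt)
Step 6: cell (4,1)='.' (+4 fires, +5 burnt)
Step 7: cell (4,1)='.' (+1 fires, +4 burnt)
Step 8: cell (4,1)='.' (+0 fires, +1 burnt)
  fire out at step 8

3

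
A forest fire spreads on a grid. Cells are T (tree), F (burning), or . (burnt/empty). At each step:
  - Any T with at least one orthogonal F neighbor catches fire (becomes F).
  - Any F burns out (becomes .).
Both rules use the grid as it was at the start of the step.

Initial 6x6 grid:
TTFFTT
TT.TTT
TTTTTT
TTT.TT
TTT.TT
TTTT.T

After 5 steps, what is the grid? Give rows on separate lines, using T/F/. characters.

Step 1: 3 trees catch fire, 2 burn out
  TF..FT
  TT.FTT
  TTTTTT
  TTT.TT
  TTT.TT
  TTTT.T
Step 2: 5 trees catch fire, 3 burn out
  F....F
  TF..FT
  TTTFTT
  TTT.TT
  TTT.TT
  TTTT.T
Step 3: 5 trees catch fire, 5 burn out
  ......
  F....F
  TFF.FT
  TTT.TT
  TTT.TT
  TTTT.T
Step 4: 5 trees catch fire, 5 burn out
  ......
  ......
  F....F
  TFF.FT
  TTT.TT
  TTTT.T
Step 5: 5 trees catch fire, 5 burn out
  ......
  ......
  ......
  F....F
  TFF.FT
  TTTT.T

......
......
......
F....F
TFF.FT
TTTT.T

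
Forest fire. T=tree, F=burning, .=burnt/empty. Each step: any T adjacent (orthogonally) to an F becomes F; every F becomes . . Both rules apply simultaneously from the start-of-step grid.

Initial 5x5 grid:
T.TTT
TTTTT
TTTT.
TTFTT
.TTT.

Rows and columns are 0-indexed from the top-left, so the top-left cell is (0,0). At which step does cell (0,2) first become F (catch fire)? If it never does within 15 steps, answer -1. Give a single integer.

Step 1: cell (0,2)='T' (+4 fires, +1 burnt)
Step 2: cell (0,2)='T' (+7 fires, +4 burnt)
Step 3: cell (0,2)='F' (+4 fires, +7 burnt)
  -> target ignites at step 3
Step 4: cell (0,2)='.' (+3 fires, +4 burnt)
Step 5: cell (0,2)='.' (+2 fires, +3 burnt)
Step 6: cell (0,2)='.' (+0 fires, +2 burnt)
  fire out at step 6

3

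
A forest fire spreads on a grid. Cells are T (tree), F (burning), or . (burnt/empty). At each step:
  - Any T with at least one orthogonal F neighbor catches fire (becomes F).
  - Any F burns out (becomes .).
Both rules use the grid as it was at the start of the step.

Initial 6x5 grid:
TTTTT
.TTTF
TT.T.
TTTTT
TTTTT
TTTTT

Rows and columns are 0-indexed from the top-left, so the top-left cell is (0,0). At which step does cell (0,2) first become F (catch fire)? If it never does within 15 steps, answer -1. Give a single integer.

Step 1: cell (0,2)='T' (+2 fires, +1 burnt)
Step 2: cell (0,2)='T' (+3 fires, +2 burnt)
Step 3: cell (0,2)='F' (+3 fires, +3 burnt)
  -> target ignites at step 3
Step 4: cell (0,2)='.' (+5 fires, +3 burnt)
Step 5: cell (0,2)='.' (+6 fires, +5 burnt)
Step 6: cell (0,2)='.' (+4 fires, +6 burnt)
Step 7: cell (0,2)='.' (+2 fires, +4 burnt)
Step 8: cell (0,2)='.' (+1 fires, +2 burnt)
Step 9: cell (0,2)='.' (+0 fires, +1 burnt)
  fire out at step 9

3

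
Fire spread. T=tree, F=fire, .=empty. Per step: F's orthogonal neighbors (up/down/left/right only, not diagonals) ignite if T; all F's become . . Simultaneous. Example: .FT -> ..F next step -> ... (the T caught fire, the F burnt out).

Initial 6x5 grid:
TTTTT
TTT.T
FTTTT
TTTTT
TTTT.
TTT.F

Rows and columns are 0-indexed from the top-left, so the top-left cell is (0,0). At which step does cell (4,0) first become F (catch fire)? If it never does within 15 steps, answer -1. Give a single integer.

Step 1: cell (4,0)='T' (+3 fires, +2 burnt)
Step 2: cell (4,0)='F' (+5 fires, +3 burnt)
  -> target ignites at step 2
Step 3: cell (4,0)='.' (+6 fires, +5 burnt)
Step 4: cell (4,0)='.' (+5 fires, +6 burnt)
Step 5: cell (4,0)='.' (+5 fires, +5 burnt)
Step 6: cell (4,0)='.' (+1 fires, +5 burnt)
Step 7: cell (4,0)='.' (+0 fires, +1 burnt)
  fire out at step 7

2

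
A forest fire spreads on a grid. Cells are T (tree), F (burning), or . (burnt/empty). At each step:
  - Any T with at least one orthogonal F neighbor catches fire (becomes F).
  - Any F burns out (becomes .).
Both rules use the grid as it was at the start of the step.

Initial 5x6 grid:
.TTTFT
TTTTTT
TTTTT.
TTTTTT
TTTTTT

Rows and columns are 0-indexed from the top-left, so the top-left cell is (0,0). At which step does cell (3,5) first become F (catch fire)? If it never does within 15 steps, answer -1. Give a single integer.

Step 1: cell (3,5)='T' (+3 fires, +1 burnt)
Step 2: cell (3,5)='T' (+4 fires, +3 burnt)
Step 3: cell (3,5)='T' (+4 fires, +4 burnt)
Step 4: cell (3,5)='F' (+5 fires, +4 burnt)
  -> target ignites at step 4
Step 5: cell (3,5)='.' (+5 fires, +5 burnt)
Step 6: cell (3,5)='.' (+3 fires, +5 burnt)
Step 7: cell (3,5)='.' (+2 fires, +3 burnt)
Step 8: cell (3,5)='.' (+1 fires, +2 burnt)
Step 9: cell (3,5)='.' (+0 fires, +1 burnt)
  fire out at step 9

4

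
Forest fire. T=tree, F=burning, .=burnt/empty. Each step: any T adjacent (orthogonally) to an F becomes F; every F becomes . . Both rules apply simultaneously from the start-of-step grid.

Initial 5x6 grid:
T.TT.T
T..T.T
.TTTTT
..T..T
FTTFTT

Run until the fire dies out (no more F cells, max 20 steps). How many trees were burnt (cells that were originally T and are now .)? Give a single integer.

Step 1: +3 fires, +2 burnt (F count now 3)
Step 2: +2 fires, +3 burnt (F count now 2)
Step 3: +2 fires, +2 burnt (F count now 2)
Step 4: +3 fires, +2 burnt (F count now 3)
Step 5: +3 fires, +3 burnt (F count now 3)
Step 6: +2 fires, +3 burnt (F count now 2)
Step 7: +1 fires, +2 burnt (F count now 1)
Step 8: +0 fires, +1 burnt (F count now 0)
Fire out after step 8
Initially T: 18, now '.': 28
Total burnt (originally-T cells now '.'): 16

Answer: 16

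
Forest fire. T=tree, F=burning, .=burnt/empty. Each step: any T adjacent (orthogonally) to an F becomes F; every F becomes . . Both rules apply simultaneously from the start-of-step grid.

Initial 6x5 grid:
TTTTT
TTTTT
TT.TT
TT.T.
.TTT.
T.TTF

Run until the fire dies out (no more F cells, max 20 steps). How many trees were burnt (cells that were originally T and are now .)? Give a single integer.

Step 1: +1 fires, +1 burnt (F count now 1)
Step 2: +2 fires, +1 burnt (F count now 2)
Step 3: +2 fires, +2 burnt (F count now 2)
Step 4: +2 fires, +2 burnt (F count now 2)
Step 5: +3 fires, +2 burnt (F count now 3)
Step 6: +5 fires, +3 burnt (F count now 5)
Step 7: +4 fires, +5 burnt (F count now 4)
Step 8: +2 fires, +4 burnt (F count now 2)
Step 9: +1 fires, +2 burnt (F count now 1)
Step 10: +0 fires, +1 burnt (F count now 0)
Fire out after step 10
Initially T: 23, now '.': 29
Total burnt (originally-T cells now '.'): 22

Answer: 22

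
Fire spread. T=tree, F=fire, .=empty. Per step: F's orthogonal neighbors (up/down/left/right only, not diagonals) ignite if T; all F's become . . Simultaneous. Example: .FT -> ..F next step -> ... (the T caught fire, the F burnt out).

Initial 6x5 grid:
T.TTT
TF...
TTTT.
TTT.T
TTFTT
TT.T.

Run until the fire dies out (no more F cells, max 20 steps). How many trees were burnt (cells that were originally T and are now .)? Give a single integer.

Step 1: +5 fires, +2 burnt (F count now 5)
Step 2: +8 fires, +5 burnt (F count now 8)
Step 3: +4 fires, +8 burnt (F count now 4)
Step 4: +0 fires, +4 burnt (F count now 0)
Fire out after step 4
Initially T: 20, now '.': 27
Total burnt (originally-T cells now '.'): 17

Answer: 17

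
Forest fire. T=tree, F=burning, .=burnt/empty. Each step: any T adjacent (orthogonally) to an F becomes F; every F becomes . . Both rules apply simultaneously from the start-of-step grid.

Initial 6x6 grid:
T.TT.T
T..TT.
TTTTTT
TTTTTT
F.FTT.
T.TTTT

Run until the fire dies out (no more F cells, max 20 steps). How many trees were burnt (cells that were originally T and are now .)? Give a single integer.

Step 1: +5 fires, +2 burnt (F count now 5)
Step 2: +6 fires, +5 burnt (F count now 6)
Step 3: +5 fires, +6 burnt (F count now 5)
Step 4: +5 fires, +5 burnt (F count now 5)
Step 5: +3 fires, +5 burnt (F count now 3)
Step 6: +1 fires, +3 burnt (F count now 1)
Step 7: +0 fires, +1 burnt (F count now 0)
Fire out after step 7
Initially T: 26, now '.': 35
Total burnt (originally-T cells now '.'): 25

Answer: 25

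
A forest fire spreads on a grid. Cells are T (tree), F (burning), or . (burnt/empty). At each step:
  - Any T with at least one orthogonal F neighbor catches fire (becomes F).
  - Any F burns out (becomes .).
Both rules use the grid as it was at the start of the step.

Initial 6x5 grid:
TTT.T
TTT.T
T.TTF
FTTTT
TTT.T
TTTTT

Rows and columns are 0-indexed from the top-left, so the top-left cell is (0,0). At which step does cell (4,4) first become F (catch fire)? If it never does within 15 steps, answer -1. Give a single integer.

Step 1: cell (4,4)='T' (+6 fires, +2 burnt)
Step 2: cell (4,4)='F' (+8 fires, +6 burnt)
  -> target ignites at step 2
Step 3: cell (4,4)='.' (+6 fires, +8 burnt)
Step 4: cell (4,4)='.' (+4 fires, +6 burnt)
Step 5: cell (4,4)='.' (+0 fires, +4 burnt)
  fire out at step 5

2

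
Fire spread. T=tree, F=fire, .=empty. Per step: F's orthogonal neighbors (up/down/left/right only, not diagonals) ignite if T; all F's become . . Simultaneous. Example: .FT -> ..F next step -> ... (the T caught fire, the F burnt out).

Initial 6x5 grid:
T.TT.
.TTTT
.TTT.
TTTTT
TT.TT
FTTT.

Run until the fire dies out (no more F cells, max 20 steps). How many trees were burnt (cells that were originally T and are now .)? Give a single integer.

Answer: 21

Derivation:
Step 1: +2 fires, +1 burnt (F count now 2)
Step 2: +3 fires, +2 burnt (F count now 3)
Step 3: +2 fires, +3 burnt (F count now 2)
Step 4: +3 fires, +2 burnt (F count now 3)
Step 5: +4 fires, +3 burnt (F count now 4)
Step 6: +3 fires, +4 burnt (F count now 3)
Step 7: +2 fires, +3 burnt (F count now 2)
Step 8: +2 fires, +2 burnt (F count now 2)
Step 9: +0 fires, +2 burnt (F count now 0)
Fire out after step 9
Initially T: 22, now '.': 29
Total burnt (originally-T cells now '.'): 21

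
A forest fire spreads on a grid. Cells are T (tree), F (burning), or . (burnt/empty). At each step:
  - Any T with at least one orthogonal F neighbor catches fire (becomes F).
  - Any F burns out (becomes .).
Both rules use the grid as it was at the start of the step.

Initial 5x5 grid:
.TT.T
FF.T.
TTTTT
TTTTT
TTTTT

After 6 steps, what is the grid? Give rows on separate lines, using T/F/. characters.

Step 1: 3 trees catch fire, 2 burn out
  .FT.T
  ...T.
  FFTTT
  TTTTT
  TTTTT
Step 2: 4 trees catch fire, 3 burn out
  ..F.T
  ...T.
  ..FTT
  FFTTT
  TTTTT
Step 3: 4 trees catch fire, 4 burn out
  ....T
  ...T.
  ...FT
  ..FTT
  FFTTT
Step 4: 4 trees catch fire, 4 burn out
  ....T
  ...F.
  ....F
  ...FT
  ..FTT
Step 5: 2 trees catch fire, 4 burn out
  ....T
  .....
  .....
  ....F
  ...FT
Step 6: 1 trees catch fire, 2 burn out
  ....T
  .....
  .....
  .....
  ....F

....T
.....
.....
.....
....F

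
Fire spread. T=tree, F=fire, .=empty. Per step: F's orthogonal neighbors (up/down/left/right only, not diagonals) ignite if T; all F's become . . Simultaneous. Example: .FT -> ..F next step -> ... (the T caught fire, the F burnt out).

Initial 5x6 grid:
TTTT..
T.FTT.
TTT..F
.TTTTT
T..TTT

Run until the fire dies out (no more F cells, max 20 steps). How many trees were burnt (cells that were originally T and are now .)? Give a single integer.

Answer: 18

Derivation:
Step 1: +4 fires, +2 burnt (F count now 4)
Step 2: +7 fires, +4 burnt (F count now 7)
Step 3: +5 fires, +7 burnt (F count now 5)
Step 4: +2 fires, +5 burnt (F count now 2)
Step 5: +0 fires, +2 burnt (F count now 0)
Fire out after step 5
Initially T: 19, now '.': 29
Total burnt (originally-T cells now '.'): 18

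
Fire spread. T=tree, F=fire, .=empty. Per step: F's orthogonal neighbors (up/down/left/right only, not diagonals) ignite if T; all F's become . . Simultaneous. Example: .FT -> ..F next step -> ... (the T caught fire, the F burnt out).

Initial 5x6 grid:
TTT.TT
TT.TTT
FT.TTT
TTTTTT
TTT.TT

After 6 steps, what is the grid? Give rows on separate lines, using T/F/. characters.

Step 1: 3 trees catch fire, 1 burn out
  TTT.TT
  FT.TTT
  .F.TTT
  FTTTTT
  TTT.TT
Step 2: 4 trees catch fire, 3 burn out
  FTT.TT
  .F.TTT
  ...TTT
  .FTTTT
  FTT.TT
Step 3: 3 trees catch fire, 4 burn out
  .FT.TT
  ...TTT
  ...TTT
  ..FTTT
  .FT.TT
Step 4: 3 trees catch fire, 3 burn out
  ..F.TT
  ...TTT
  ...TTT
  ...FTT
  ..F.TT
Step 5: 2 trees catch fire, 3 burn out
  ....TT
  ...TTT
  ...FTT
  ....FT
  ....TT
Step 6: 4 trees catch fire, 2 burn out
  ....TT
  ...FTT
  ....FT
  .....F
  ....FT

....TT
...FTT
....FT
.....F
....FT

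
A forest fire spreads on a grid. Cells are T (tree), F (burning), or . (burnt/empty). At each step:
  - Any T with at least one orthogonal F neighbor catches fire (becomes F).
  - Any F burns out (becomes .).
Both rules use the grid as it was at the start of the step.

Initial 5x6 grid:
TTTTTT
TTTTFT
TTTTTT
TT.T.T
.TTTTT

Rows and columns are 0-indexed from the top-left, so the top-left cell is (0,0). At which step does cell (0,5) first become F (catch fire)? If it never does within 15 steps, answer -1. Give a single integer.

Step 1: cell (0,5)='T' (+4 fires, +1 burnt)
Step 2: cell (0,5)='F' (+5 fires, +4 burnt)
  -> target ignites at step 2
Step 3: cell (0,5)='.' (+5 fires, +5 burnt)
Step 4: cell (0,5)='.' (+5 fires, +5 burnt)
Step 5: cell (0,5)='.' (+5 fires, +5 burnt)
Step 6: cell (0,5)='.' (+2 fires, +5 burnt)
Step 7: cell (0,5)='.' (+0 fires, +2 burnt)
  fire out at step 7

2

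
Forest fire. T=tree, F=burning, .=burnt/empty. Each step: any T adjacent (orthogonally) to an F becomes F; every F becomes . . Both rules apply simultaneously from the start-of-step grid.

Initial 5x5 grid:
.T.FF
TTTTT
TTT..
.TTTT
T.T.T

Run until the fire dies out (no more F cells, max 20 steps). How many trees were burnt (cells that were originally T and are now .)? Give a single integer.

Answer: 15

Derivation:
Step 1: +2 fires, +2 burnt (F count now 2)
Step 2: +1 fires, +2 burnt (F count now 1)
Step 3: +2 fires, +1 burnt (F count now 2)
Step 4: +4 fires, +2 burnt (F count now 4)
Step 5: +4 fires, +4 burnt (F count now 4)
Step 6: +1 fires, +4 burnt (F count now 1)
Step 7: +1 fires, +1 burnt (F count now 1)
Step 8: +0 fires, +1 burnt (F count now 0)
Fire out after step 8
Initially T: 16, now '.': 24
Total burnt (originally-T cells now '.'): 15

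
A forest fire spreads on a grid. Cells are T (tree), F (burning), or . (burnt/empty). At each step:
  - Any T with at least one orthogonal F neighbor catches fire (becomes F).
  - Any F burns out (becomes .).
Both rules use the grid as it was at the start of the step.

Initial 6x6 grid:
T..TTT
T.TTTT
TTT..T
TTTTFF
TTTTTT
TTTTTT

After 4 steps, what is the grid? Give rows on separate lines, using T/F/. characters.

Step 1: 4 trees catch fire, 2 burn out
  T..TTT
  T.TTTT
  TTT..F
  TTTF..
  TTTTFF
  TTTTTT
Step 2: 5 trees catch fire, 4 burn out
  T..TTT
  T.TTTF
  TTT...
  TTF...
  TTTF..
  TTTTFF
Step 3: 6 trees catch fire, 5 burn out
  T..TTF
  T.TTF.
  TTF...
  TF....
  TTF...
  TTTF..
Step 4: 7 trees catch fire, 6 burn out
  T..TF.
  T.FF..
  TF....
  F.....
  TF....
  TTF...

T..TF.
T.FF..
TF....
F.....
TF....
TTF...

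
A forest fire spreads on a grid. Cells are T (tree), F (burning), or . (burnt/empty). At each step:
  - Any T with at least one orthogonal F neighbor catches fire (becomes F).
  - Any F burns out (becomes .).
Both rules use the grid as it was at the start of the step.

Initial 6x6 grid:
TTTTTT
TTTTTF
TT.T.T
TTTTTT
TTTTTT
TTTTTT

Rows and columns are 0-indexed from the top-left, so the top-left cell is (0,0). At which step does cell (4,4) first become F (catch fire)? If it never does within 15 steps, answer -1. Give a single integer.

Step 1: cell (4,4)='T' (+3 fires, +1 burnt)
Step 2: cell (4,4)='T' (+3 fires, +3 burnt)
Step 3: cell (4,4)='T' (+5 fires, +3 burnt)
Step 4: cell (4,4)='F' (+5 fires, +5 burnt)
  -> target ignites at step 4
Step 5: cell (4,4)='.' (+6 fires, +5 burnt)
Step 6: cell (4,4)='.' (+5 fires, +6 burnt)
Step 7: cell (4,4)='.' (+3 fires, +5 burnt)
Step 8: cell (4,4)='.' (+2 fires, +3 burnt)
Step 9: cell (4,4)='.' (+1 fires, +2 burnt)
Step 10: cell (4,4)='.' (+0 fires, +1 burnt)
  fire out at step 10

4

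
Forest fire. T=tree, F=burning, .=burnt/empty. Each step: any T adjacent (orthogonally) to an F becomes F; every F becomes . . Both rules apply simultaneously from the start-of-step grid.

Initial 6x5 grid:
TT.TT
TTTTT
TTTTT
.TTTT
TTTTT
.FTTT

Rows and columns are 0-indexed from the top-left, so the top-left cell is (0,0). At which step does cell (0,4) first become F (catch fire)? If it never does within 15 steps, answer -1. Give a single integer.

Step 1: cell (0,4)='T' (+2 fires, +1 burnt)
Step 2: cell (0,4)='T' (+4 fires, +2 burnt)
Step 3: cell (0,4)='T' (+4 fires, +4 burnt)
Step 4: cell (0,4)='T' (+5 fires, +4 burnt)
Step 5: cell (0,4)='T' (+5 fires, +5 burnt)
Step 6: cell (0,4)='T' (+3 fires, +5 burnt)
Step 7: cell (0,4)='T' (+2 fires, +3 burnt)
Step 8: cell (0,4)='F' (+1 fires, +2 burnt)
  -> target ignites at step 8
Step 9: cell (0,4)='.' (+0 fires, +1 burnt)
  fire out at step 9

8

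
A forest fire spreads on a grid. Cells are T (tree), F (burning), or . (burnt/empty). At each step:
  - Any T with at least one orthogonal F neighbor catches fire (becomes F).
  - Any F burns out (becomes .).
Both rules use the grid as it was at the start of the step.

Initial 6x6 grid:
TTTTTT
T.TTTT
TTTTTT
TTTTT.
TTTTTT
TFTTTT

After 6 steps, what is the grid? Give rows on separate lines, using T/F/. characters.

Step 1: 3 trees catch fire, 1 burn out
  TTTTTT
  T.TTTT
  TTTTTT
  TTTTT.
  TFTTTT
  F.FTTT
Step 2: 4 trees catch fire, 3 burn out
  TTTTTT
  T.TTTT
  TTTTTT
  TFTTT.
  F.FTTT
  ...FTT
Step 3: 5 trees catch fire, 4 burn out
  TTTTTT
  T.TTTT
  TFTTTT
  F.FTT.
  ...FTT
  ....FT
Step 4: 5 trees catch fire, 5 burn out
  TTTTTT
  T.TTTT
  F.FTTT
  ...FT.
  ....FT
  .....F
Step 5: 5 trees catch fire, 5 burn out
  TTTTTT
  F.FTTT
  ...FTT
  ....F.
  .....F
  ......
Step 6: 4 trees catch fire, 5 burn out
  FTFTTT
  ...FTT
  ....FT
  ......
  ......
  ......

FTFTTT
...FTT
....FT
......
......
......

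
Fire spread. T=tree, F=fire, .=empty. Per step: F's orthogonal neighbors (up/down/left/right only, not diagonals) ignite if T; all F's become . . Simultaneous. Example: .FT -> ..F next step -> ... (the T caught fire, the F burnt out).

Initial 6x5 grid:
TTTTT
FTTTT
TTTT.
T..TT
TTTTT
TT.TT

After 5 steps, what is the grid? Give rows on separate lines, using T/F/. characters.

Step 1: 3 trees catch fire, 1 burn out
  FTTTT
  .FTTT
  FTTT.
  T..TT
  TTTTT
  TT.TT
Step 2: 4 trees catch fire, 3 burn out
  .FTTT
  ..FTT
  .FTT.
  F..TT
  TTTTT
  TT.TT
Step 3: 4 trees catch fire, 4 burn out
  ..FTT
  ...FT
  ..FT.
  ...TT
  FTTTT
  TT.TT
Step 4: 5 trees catch fire, 4 burn out
  ...FT
  ....F
  ...F.
  ...TT
  .FTTT
  FT.TT
Step 5: 4 trees catch fire, 5 burn out
  ....F
  .....
  .....
  ...FT
  ..FTT
  .F.TT

....F
.....
.....
...FT
..FTT
.F.TT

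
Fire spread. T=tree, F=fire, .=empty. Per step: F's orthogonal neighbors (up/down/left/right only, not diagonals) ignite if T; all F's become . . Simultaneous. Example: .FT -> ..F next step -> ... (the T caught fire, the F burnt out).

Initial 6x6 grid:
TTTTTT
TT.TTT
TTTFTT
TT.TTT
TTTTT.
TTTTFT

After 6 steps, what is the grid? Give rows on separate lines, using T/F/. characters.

Step 1: 7 trees catch fire, 2 burn out
  TTTTTT
  TT.FTT
  TTF.FT
  TT.FTT
  TTTTF.
  TTTF.F
Step 2: 7 trees catch fire, 7 burn out
  TTTFTT
  TT..FT
  TF...F
  TT..FT
  TTTF..
  TTF...
Step 3: 9 trees catch fire, 7 burn out
  TTF.FT
  TF...F
  F.....
  TF...F
  TTF...
  TF....
Step 4: 6 trees catch fire, 9 burn out
  TF...F
  F.....
  ......
  F.....
  TF....
  F.....
Step 5: 2 trees catch fire, 6 burn out
  F.....
  ......
  ......
  ......
  F.....
  ......
Step 6: 0 trees catch fire, 2 burn out
  ......
  ......
  ......
  ......
  ......
  ......

......
......
......
......
......
......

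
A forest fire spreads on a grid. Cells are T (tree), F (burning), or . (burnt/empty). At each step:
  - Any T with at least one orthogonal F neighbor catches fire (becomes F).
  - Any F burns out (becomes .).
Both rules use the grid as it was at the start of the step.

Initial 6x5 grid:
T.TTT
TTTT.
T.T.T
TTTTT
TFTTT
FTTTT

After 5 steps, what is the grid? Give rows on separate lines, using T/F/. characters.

Step 1: 4 trees catch fire, 2 burn out
  T.TTT
  TTTT.
  T.T.T
  TFTTT
  F.FTT
  .FTTT
Step 2: 4 trees catch fire, 4 burn out
  T.TTT
  TTTT.
  T.T.T
  F.FTT
  ...FT
  ..FTT
Step 3: 5 trees catch fire, 4 burn out
  T.TTT
  TTTT.
  F.F.T
  ...FT
  ....F
  ...FT
Step 4: 4 trees catch fire, 5 burn out
  T.TTT
  FTFT.
  ....T
  ....F
  .....
  ....F
Step 5: 5 trees catch fire, 4 burn out
  F.FTT
  .F.F.
  ....F
  .....
  .....
  .....

F.FTT
.F.F.
....F
.....
.....
.....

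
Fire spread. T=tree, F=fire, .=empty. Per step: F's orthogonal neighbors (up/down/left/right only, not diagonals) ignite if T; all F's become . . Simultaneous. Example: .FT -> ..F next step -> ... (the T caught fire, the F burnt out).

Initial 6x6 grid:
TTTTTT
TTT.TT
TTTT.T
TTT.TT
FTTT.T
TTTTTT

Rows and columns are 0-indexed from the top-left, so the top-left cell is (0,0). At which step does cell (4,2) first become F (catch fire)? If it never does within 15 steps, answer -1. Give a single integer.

Step 1: cell (4,2)='T' (+3 fires, +1 burnt)
Step 2: cell (4,2)='F' (+4 fires, +3 burnt)
  -> target ignites at step 2
Step 3: cell (4,2)='.' (+5 fires, +4 burnt)
Step 4: cell (4,2)='.' (+4 fires, +5 burnt)
Step 5: cell (4,2)='.' (+4 fires, +4 burnt)
Step 6: cell (4,2)='.' (+2 fires, +4 burnt)
Step 7: cell (4,2)='.' (+2 fires, +2 burnt)
Step 8: cell (4,2)='.' (+2 fires, +2 burnt)
Step 9: cell (4,2)='.' (+4 fires, +2 burnt)
Step 10: cell (4,2)='.' (+1 fires, +4 burnt)
Step 11: cell (4,2)='.' (+0 fires, +1 burnt)
  fire out at step 11

2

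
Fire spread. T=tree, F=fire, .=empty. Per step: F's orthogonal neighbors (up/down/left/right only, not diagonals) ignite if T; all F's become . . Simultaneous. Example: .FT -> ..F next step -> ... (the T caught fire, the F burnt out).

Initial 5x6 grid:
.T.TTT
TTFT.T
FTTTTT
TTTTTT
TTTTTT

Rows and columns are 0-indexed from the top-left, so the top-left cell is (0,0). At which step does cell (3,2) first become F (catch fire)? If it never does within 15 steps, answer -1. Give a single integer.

Step 1: cell (3,2)='T' (+6 fires, +2 burnt)
Step 2: cell (3,2)='F' (+6 fires, +6 burnt)
  -> target ignites at step 2
Step 3: cell (3,2)='.' (+5 fires, +6 burnt)
Step 4: cell (3,2)='.' (+4 fires, +5 burnt)
Step 5: cell (3,2)='.' (+3 fires, +4 burnt)
Step 6: cell (3,2)='.' (+1 fires, +3 burnt)
Step 7: cell (3,2)='.' (+0 fires, +1 burnt)
  fire out at step 7

2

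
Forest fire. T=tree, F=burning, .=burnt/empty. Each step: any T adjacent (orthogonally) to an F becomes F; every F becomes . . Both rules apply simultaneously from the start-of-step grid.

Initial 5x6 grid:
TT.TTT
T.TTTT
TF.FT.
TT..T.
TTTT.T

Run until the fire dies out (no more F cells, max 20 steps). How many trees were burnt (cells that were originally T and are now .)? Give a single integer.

Step 1: +4 fires, +2 burnt (F count now 4)
Step 2: +7 fires, +4 burnt (F count now 7)
Step 3: +5 fires, +7 burnt (F count now 5)
Step 4: +3 fires, +5 burnt (F count now 3)
Step 5: +0 fires, +3 burnt (F count now 0)
Fire out after step 5
Initially T: 20, now '.': 29
Total burnt (originally-T cells now '.'): 19

Answer: 19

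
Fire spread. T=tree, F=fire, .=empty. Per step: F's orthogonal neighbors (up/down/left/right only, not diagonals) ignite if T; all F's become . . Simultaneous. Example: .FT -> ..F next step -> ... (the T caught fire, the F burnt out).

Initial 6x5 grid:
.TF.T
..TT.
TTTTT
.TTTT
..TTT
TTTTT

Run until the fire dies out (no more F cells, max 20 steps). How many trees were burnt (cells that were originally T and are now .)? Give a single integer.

Step 1: +2 fires, +1 burnt (F count now 2)
Step 2: +2 fires, +2 burnt (F count now 2)
Step 3: +3 fires, +2 burnt (F count now 3)
Step 4: +5 fires, +3 burnt (F count now 5)
Step 5: +3 fires, +5 burnt (F count now 3)
Step 6: +3 fires, +3 burnt (F count now 3)
Step 7: +2 fires, +3 burnt (F count now 2)
Step 8: +0 fires, +2 burnt (F count now 0)
Fire out after step 8
Initially T: 21, now '.': 29
Total burnt (originally-T cells now '.'): 20

Answer: 20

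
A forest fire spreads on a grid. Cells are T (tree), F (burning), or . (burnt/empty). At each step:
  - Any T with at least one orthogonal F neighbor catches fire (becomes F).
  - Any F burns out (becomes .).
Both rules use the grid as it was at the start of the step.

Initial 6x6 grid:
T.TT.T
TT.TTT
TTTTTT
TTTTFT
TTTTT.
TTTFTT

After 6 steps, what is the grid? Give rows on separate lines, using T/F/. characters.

Step 1: 7 trees catch fire, 2 burn out
  T.TT.T
  TT.TTT
  TTTTFT
  TTTF.F
  TTTFF.
  TTF.FT
Step 2: 7 trees catch fire, 7 burn out
  T.TT.T
  TT.TFT
  TTTF.F
  TTF...
  TTF...
  TF...F
Step 3: 6 trees catch fire, 7 burn out
  T.TT.T
  TT.F.F
  TTF...
  TF....
  TF....
  F.....
Step 4: 5 trees catch fire, 6 burn out
  T.TF.F
  TT....
  TF....
  F.....
  F.....
  ......
Step 5: 3 trees catch fire, 5 burn out
  T.F...
  TF....
  F.....
  ......
  ......
  ......
Step 6: 1 trees catch fire, 3 burn out
  T.....
  F.....
  ......
  ......
  ......
  ......

T.....
F.....
......
......
......
......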